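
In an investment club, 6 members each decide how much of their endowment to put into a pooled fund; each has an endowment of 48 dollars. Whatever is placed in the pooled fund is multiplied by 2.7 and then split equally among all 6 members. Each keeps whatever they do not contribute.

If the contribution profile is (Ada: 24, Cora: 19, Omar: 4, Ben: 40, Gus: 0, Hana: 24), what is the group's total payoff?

Total contributed: 24 + 19 + 4 + 40 + 0 + 24 = 111; total kept: 6 × 48 − 111 = 177.
The pooled fund pays out 2.7 × 111 = 299.70 in aggregate.
Group total = 177 + 299.70 = 476.70.

476.70 dollars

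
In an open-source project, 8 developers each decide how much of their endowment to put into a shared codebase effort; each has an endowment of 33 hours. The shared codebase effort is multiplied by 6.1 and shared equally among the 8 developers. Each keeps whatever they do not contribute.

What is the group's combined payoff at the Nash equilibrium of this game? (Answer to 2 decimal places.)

Each contributed unit returns 6.1/8 = 0.7625 to its contributor — below 1 — so contributing 0 is dominant for every player. At the Nash equilibrium everyone keeps their 33, and the group total is 8 × 33 = 264.

264.00 hours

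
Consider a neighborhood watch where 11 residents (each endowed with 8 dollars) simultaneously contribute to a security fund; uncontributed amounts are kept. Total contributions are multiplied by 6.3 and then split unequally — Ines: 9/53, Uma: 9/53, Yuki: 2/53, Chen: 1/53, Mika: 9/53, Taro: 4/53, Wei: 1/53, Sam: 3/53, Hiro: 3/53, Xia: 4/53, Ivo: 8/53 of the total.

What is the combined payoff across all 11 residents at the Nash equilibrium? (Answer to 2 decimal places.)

215.20 dollars

Each unit j contributes comes back to j as 6.3 × (j's share), so j prefers to contribute only if that share exceeds 1/6.3 = 0.1587; otherwise keeping the unit dominates.
The shares above 0.1587 belong to Ines, Uma and Mika, contributing 8 each; the remaining 8 contribute 0. Total contributed: 24.
The security fund pays out 6.3 × 24 = 151.20 in total (split across the unequal shares, but the aggregate is all that matters for the group sum).
The 8 free-riders keep 8 each, adding 64. Group total = 64 + 151.20 = 215.20.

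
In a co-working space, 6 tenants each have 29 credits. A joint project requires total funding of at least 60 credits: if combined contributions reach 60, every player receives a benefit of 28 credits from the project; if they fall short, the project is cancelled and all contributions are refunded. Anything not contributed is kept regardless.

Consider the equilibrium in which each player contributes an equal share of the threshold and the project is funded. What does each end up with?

Equal share of the threshold: 60/6 = 10.
At this profile no one gains by cutting their contribution: any cut drops the total below 60, the project is cancelled, contributions are refunded, and the deviator ends with 29, which is less than 29 − 10 + 28 = 47. Contributing more than 10 just wastes the excess. So contributing exactly 10 is a best response.
Each player's payoff: 29 − 10 + 28 = 47.

47 credits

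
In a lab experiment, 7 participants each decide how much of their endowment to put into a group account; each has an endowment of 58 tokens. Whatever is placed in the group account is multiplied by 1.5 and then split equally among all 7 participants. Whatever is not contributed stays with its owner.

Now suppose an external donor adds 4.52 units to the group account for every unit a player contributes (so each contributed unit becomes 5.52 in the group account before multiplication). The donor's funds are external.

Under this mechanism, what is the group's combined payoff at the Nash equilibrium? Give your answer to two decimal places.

3361.68 tokens

With the mechanism, a contributed unit returns 1.5 × 5.52 / 7 = 1.1829 per unit of net cost to the contributor — now above 1 — so contributing fully is weakly dominant for every player.
So the Nash equilibrium is full contribution by all 7; the group earns 1.5 × 5.52 × 406 = 3361.68.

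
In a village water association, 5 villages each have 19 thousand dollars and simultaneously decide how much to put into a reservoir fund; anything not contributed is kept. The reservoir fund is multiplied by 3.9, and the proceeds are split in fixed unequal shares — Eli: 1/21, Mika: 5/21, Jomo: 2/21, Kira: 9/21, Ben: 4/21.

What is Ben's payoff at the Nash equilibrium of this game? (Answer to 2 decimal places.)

33.11 thousand dollars

A player with share s gets back 3.9·s per unit contributed, so full contribution is dominant for anyone with s > 1/3.9 = 0.2564 and zero contribution is dominant for anyone below.
Only Kira (9/21) clears that bar, contributing 19; the remaining 4 contribute 0. Total contributed: 19.
Ben keeps 19 and receives 3.9 × 19 × 4/21 = 14.11 from the reservoir fund, for a payoff of 33.11.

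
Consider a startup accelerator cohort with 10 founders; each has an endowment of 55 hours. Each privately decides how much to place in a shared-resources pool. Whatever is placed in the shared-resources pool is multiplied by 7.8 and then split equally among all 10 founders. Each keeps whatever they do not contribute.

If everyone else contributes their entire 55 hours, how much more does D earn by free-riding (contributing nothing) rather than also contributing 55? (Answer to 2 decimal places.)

Switching from a contribution of 55 to 0 lets D keep an extra 55 hours, but lowers the shared-resources pool by 55, which costs D their own share of that drop: 7.8/10 × 55 = 42.90.
Net gain = 55 − 42.90 = 12.10. The private return per contributed unit (0.7800) is below 1, so free-riding is indeed the best response regardless of what the others do.

12.10 hours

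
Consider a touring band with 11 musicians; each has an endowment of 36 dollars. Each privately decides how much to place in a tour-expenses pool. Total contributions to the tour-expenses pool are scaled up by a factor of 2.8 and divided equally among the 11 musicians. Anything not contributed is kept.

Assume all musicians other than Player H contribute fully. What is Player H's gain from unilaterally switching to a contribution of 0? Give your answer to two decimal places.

Switching from a contribution of 36 to 0 lets Player H keep an extra 36 dollars, but lowers the tour-expenses pool by 36, which costs Player H their own share of that drop: 2.8/11 × 36 = 9.16.
Net gain = 36 − 9.16 = 26.84. The private return per contributed unit (0.2545) is below 1, so free-riding is indeed the best response regardless of what the others do.

26.84 dollars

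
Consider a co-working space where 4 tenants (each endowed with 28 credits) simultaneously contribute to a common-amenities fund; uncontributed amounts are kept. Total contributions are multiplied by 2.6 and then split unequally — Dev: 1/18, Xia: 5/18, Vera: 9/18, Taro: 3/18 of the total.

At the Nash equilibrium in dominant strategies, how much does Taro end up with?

Player j's private return per contributed unit is 2.6 × (j's share). Contributing is weakly dominant for j when that share is at least 1/2.6 = 0.3846, and contributing 0 is dominant otherwise.
The only share above 0.3846 is Vera's 9/18, contributing 28; the remaining 3 contribute 0. Total contributed: 28.
Taro keeps 28 and receives 2.6 × 28 × 3/18 = 12.13 from the common-amenities fund, for a payoff of 40.13.

40.13 credits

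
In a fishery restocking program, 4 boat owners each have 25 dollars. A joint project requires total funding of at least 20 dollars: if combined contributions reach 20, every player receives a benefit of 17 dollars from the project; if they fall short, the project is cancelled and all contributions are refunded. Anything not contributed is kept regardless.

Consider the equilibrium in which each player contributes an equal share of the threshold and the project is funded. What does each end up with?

Equal share of the threshold: 20/4 = 5.
At this profile no one gains by cutting their contribution: any cut drops the total below 20, the project is cancelled, contributions are refunded, and the deviator ends with 25, which is less than 25 − 5 + 17 = 37. Contributing more than 5 just wastes the excess. So contributing exactly 5 is a best response.
Each player's payoff: 25 − 5 + 17 = 37.

37 dollars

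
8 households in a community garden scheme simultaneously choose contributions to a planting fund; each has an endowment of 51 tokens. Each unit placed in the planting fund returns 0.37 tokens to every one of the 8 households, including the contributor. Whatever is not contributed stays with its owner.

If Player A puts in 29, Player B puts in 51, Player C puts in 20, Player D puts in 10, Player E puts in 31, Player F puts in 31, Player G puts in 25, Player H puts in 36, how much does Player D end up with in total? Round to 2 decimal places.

127.21 tokens

Total contributed: 29 + 51 + 20 + 10 + 31 + 31 + 25 + 36 = 233.
Each receives 0.37 × 233 = 86.21 from the planting fund.
Player D keeps 51 − 10 = 41, so Player D's payoff is 41 + 86.21 = 127.21.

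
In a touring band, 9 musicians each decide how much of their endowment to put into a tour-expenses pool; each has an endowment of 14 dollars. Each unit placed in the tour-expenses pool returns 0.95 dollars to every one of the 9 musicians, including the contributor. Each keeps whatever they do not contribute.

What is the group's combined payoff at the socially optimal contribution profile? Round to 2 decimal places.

Each contributed unit returns 8.550 to the group as a whole (0.95 to each of 9 players), which exceeds 1, so the social optimum is full contribution: group total = 8.550 × 126 = 1077.30.

1077.30 dollars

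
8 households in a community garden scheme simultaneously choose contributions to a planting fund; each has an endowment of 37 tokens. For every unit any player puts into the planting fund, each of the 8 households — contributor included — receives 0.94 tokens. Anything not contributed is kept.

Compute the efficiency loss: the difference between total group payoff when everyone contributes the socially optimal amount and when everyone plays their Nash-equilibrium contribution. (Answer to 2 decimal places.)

The private return per contributed unit is 0.94 < 1, so contributing 0 is dominant for every player. At the Nash equilibrium everyone keeps their 37, and the group total is 8 × 37 = 296.
Each contributed unit returns 7.520 to the group as a whole (0.94 to each of 8 players), which exceeds 1, so the social optimum is full contribution: group total = 7.520 × 296 = 2225.92.
Efficiency loss = 2225.92 − 296 = 1929.92.

1929.92 tokens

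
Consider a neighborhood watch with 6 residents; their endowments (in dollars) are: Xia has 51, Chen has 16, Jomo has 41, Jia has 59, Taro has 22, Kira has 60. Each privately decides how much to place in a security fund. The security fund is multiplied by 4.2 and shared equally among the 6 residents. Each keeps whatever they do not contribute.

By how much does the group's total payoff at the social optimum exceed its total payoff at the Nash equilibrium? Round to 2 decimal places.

796.80 dollars

The private return per contributed unit is 4.2/6 = 0.7000 < 1 for every player regardless of endowment, so the Nash equilibrium is zero contribution and the group total is Σ E_j = 51 + 16 + 41 + 59 + 22 + 60 = 249.
Each contributed unit returns 4.200 to the group, so the social optimum is full contribution by everyone: group total = 4.200 × 249 = 1045.80.
Efficiency loss = (4.200 − 1) × 249 = 796.80.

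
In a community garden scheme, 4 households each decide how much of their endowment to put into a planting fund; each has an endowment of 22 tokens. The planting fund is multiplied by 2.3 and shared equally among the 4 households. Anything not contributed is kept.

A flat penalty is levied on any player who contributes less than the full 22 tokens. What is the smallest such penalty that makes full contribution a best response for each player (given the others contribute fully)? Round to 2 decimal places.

Given the others contribute fully, the best deviation is to contribute 0 (any partial contribution still incurs the fine and gives up units whose private return 0.5750 is below 1).
Deviating from 22 to 0 saves 22 tokens but forfeits the deviator's share of the drop in the planting fund: 2.3/4 × 22 = 12.65.
So the deviation gain is 22 − 12.65 = 9.35, and the fine must be at least 9.35 tokens to wipe it out.

9.35 tokens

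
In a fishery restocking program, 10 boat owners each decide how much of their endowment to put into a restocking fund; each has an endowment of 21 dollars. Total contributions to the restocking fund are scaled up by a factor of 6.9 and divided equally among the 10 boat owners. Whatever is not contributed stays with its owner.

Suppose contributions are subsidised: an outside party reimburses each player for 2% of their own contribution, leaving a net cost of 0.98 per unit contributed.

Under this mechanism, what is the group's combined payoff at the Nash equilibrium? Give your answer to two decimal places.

210.00 dollars

With the mechanism, a contributed unit returns (6.9/10) / 0.98 = 0.7041 per unit of net cost — still below 1 — so contributing 0 remains dominant for every player.
At the Nash equilibrium no one contributes; group total payoff = 10 × 21 = 210.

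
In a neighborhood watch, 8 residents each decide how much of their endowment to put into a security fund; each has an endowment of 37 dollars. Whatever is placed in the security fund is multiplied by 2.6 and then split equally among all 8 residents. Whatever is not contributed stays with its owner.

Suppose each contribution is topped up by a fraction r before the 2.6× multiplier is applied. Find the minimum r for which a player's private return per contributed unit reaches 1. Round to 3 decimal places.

2.077

With matching at rate r, one contributed unit becomes (1 + r) in the security fund and returns 2.6 × (1 + r) / 8 to the contributor.
Setting this equal to 1: 1 + r = 8/2.6 = 3.0769.
So the minimum matching rate is r = 3.0769 − 1 = 2.077.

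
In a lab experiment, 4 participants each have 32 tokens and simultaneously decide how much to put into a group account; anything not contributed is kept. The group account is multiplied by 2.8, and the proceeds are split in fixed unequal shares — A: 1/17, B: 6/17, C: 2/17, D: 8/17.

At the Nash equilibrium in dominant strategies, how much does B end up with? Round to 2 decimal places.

A player with share s gets back 2.8·s per unit contributed, so full contribution is dominant for anyone with s > 1/2.8 = 0.3571 and zero contribution is dominant for anyone below.
Only D (8/17) clears that bar, contributing 32; the remaining 3 contribute 0. Total contributed: 32.
B keeps 32 and receives 2.8 × 32 × 6/17 = 31.62 from the group account, for a payoff of 63.62.

63.62 tokens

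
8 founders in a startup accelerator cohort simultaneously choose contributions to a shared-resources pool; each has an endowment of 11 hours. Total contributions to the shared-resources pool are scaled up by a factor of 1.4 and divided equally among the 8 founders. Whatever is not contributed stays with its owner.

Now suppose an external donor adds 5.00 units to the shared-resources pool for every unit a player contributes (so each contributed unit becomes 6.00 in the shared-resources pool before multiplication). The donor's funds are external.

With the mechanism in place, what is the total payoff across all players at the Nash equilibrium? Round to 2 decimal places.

With the mechanism, a contributed unit returns 1.4 × 6.00 / 8 = 1.0500 per unit of net cost to the contributor — now above 1 — so contributing fully is weakly dominant for every player.
So the Nash equilibrium is full contribution by all 8; the group earns 1.4 × 6.00 × 88 = 739.20.

739.20 hours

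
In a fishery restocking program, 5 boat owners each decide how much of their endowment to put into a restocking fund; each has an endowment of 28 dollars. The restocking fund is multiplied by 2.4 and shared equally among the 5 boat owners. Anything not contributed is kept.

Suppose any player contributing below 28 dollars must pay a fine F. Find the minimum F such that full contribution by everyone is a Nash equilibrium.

Given the others contribute fully, the best deviation is to contribute 0 (any partial contribution still incurs the fine and gives up units whose private return 0.4800 is below 1).
Deviating from 28 to 0 saves 28 dollars but forfeits the deviator's share of the drop in the restocking fund: 2.4/5 × 28 = 13.44.
So the deviation gain is 28 − 13.44 = 14.56, and the fine must be at least 14.56 dollars to wipe it out.

14.56 dollars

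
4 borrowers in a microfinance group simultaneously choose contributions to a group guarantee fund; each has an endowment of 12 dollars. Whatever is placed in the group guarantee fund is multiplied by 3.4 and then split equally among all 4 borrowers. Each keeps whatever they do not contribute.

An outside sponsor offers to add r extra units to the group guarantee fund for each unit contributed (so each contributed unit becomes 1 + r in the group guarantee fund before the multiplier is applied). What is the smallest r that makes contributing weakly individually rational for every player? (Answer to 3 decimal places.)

With matching at rate r, one contributed unit becomes (1 + r) in the group guarantee fund and returns 3.4 × (1 + r) / 4 to the contributor.
Setting this equal to 1: 1 + r = 4/3.4 = 1.1765.
So the minimum matching rate is r = 1.1765 − 1 = 0.176.

0.176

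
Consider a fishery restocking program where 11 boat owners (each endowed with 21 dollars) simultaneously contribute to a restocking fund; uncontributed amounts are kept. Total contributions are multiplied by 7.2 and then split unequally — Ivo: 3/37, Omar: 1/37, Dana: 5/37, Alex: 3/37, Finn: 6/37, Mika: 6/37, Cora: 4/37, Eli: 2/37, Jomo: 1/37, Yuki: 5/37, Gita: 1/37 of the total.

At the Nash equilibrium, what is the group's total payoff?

Each unit j contributes comes back to j as 7.2 × (j's share), so j prefers to contribute only if that share exceeds 1/7.2 = 0.1389; otherwise keeping the unit dominates.
Finn and Mika are above the threshold, contributing 21 each; the remaining 9 contribute 0. Total contributed: 42.
The restocking fund pays out 7.2 × 42 = 302.40 in total (split across the unequal shares, but the aggregate is all that matters for the group sum).
The 9 free-riders keep 21 each, adding 189. Group total = 189 + 302.40 = 491.40.

491.40 dollars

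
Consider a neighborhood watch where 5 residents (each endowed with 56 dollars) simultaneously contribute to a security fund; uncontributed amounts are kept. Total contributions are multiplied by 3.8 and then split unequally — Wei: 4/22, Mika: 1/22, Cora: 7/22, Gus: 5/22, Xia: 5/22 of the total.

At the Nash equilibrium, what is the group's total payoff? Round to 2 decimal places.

Each unit j contributes comes back to j as 3.8 × (j's share), so j prefers to contribute only if that share exceeds 1/3.8 = 0.2632; otherwise keeping the unit dominates.
The only share above 0.2632 is Cora's 7/22, contributing 56; the remaining 4 contribute 0. Total contributed: 56.
The security fund pays out 3.8 × 56 = 212.80 in total (split across the unequal shares, but the aggregate is all that matters for the group sum).
The 4 free-riders keep 56 each, adding 224. Group total = 224 + 212.80 = 436.80.

436.80 dollars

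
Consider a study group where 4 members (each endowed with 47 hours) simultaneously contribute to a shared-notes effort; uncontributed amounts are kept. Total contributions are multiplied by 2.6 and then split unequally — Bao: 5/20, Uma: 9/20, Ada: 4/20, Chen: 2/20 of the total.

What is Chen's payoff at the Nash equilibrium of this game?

A player with share s gets back 2.6·s per unit contributed, so full contribution is dominant for anyone with s > 1/2.6 = 0.3846 and zero contribution is dominant for anyone below.
The only share above 0.3846 is Uma's 9/20, contributing 47; the remaining 3 contribute 0. Total contributed: 47.
Chen keeps 47 and receives 2.6 × 47 × 2/20 = 12.22 from the shared-notes effort, for a payoff of 59.22.

59.22 hours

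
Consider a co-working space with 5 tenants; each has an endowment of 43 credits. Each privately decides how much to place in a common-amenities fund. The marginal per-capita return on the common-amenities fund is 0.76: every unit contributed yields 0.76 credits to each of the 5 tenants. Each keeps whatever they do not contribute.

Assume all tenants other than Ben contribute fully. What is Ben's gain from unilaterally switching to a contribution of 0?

10.32 credits

Switching from a contribution of 43 to 0 lets Ben keep an extra 43 credits, but lowers the common-amenities fund by 43, which costs Ben their own share of that drop: 0.76 × 43 = 32.68.
Net gain = 43 − 32.68 = 10.32. The private return per contributed unit (0.76) is below 1, so free-riding is indeed the best response regardless of what the others do.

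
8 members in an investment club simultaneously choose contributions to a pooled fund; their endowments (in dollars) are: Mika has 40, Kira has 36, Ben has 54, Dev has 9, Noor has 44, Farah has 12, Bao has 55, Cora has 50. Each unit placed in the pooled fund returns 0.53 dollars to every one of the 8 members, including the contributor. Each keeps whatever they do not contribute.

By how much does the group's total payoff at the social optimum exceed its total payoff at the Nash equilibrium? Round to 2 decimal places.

The private return per contributed unit is 0.53 < 1 for everyone, so the Nash equilibrium is zero contribution and the group total is Σ E_j = 40 + 36 + 54 + 9 + 44 + 12 + 55 + 50 = 300.
Each contributed unit returns 4.240 to the group, so the social optimum is full contribution by everyone: group total = 4.240 × 300 = 1272.00.
Efficiency loss = (4.240 − 1) × 300 = 972.00.

972.00 dollars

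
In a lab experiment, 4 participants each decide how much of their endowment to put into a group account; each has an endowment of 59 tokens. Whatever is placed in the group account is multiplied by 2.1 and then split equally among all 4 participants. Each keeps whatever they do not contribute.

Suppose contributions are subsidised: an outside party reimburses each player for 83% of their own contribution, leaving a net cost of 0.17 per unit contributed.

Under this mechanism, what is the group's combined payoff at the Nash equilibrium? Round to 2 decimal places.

With the mechanism, a contributed unit returns (2.1/4) / 0.17 = 3.0882 per unit of net cost to the contributor — now above 1 — so contributing fully is weakly dominant for every player.
At the Nash equilibrium everyone contributes 59. Group total payoff = 4 × (59 × 0.83 + 2.1 × 59) = 691.48.

691.48 tokens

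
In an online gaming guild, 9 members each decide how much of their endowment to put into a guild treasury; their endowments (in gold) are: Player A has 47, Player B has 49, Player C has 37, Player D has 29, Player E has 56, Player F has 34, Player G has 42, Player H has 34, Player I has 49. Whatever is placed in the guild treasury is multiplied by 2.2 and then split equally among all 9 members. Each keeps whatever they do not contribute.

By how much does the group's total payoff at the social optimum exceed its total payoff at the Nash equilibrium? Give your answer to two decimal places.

452.40 gold

The private return per contributed unit is 2.2/9 = 0.2444 < 1 for every player regardless of endowment, so the Nash equilibrium is zero contribution and the group total is Σ E_j = 47 + 49 + 37 + 29 + 56 + 34 + 42 + 34 + 49 = 377.
Each contributed unit returns 2.200 to the group, so the social optimum is full contribution by everyone: group total = 2.200 × 377 = 829.40.
Efficiency loss = (2.200 − 1) × 377 = 452.40.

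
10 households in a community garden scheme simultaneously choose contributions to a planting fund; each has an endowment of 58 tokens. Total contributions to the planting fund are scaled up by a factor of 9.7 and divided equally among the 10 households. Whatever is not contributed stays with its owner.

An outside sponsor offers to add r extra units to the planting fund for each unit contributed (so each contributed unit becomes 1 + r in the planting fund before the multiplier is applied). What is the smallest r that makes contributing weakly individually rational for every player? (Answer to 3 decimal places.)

0.031

With matching at rate r, one contributed unit becomes (1 + r) in the planting fund and returns 9.7 × (1 + r) / 10 to the contributor.
Setting this equal to 1: 1 + r = 10/9.7 = 1.0309.
So the minimum matching rate is r = 1.0309 − 1 = 0.031.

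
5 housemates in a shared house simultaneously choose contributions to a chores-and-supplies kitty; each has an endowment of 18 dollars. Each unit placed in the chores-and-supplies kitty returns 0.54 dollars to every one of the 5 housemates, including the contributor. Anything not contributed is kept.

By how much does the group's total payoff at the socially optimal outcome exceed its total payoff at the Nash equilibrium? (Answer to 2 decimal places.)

The private return per contributed unit is 0.54 < 1, so contributing 0 is dominant for every player. At the Nash equilibrium everyone keeps their 18, and the group total is 5 × 18 = 90.
Each contributed unit returns 2.700 to the group as a whole (0.54 to each of 5 players), which exceeds 1, so the social optimum is full contribution: group total = 2.700 × 90 = 243.00.
Efficiency loss = 243.00 − 90 = 153.00.

153.00 dollars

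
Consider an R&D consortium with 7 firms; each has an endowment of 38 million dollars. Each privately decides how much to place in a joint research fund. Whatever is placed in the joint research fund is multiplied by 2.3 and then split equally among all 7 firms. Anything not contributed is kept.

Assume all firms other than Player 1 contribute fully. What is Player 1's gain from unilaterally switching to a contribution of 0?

25.51 million dollars

Switching from a contribution of 38 to 0 lets Player 1 keep an extra 38 million dollars, but lowers the joint research fund by 38, which costs Player 1 their own share of that drop: 2.3/7 × 38 = 12.49.
Net gain = 38 − 12.49 = 25.51. The private return per contributed unit (0.3286) is below 1, so free-riding is indeed the best response regardless of what the others do.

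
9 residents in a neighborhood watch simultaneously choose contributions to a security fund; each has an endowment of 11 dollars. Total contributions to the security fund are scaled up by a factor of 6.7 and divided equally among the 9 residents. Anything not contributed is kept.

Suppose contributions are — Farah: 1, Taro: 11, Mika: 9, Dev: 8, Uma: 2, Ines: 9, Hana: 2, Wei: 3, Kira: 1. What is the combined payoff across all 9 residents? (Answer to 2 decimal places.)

Total contributed: 1 + 11 + 9 + 8 + 2 + 9 + 2 + 3 + 1 = 46; total kept: 9 × 11 − 46 = 53.
The security fund pays out 6.7 × 46 = 308.20 in aggregate.
Group total = 53 + 308.20 = 361.20.

361.20 dollars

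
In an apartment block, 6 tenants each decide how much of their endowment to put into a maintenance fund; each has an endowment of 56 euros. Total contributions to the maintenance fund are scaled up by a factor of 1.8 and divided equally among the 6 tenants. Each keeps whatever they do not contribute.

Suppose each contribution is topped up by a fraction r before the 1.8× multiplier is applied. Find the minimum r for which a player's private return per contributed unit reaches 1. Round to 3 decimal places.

With matching at rate r, one contributed unit becomes (1 + r) in the maintenance fund and returns 1.8 × (1 + r) / 6 to the contributor.
Setting this equal to 1: 1 + r = 6/1.8 = 3.3333.
So the minimum matching rate is r = 3.3333 − 1 = 2.333.

2.333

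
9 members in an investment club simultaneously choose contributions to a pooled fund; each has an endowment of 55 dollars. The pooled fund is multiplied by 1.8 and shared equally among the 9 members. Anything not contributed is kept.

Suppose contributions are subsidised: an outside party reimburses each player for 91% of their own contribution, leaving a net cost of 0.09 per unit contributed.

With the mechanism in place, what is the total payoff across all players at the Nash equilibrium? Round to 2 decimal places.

The effective private return per unit is now (1.8/9) / 0.09 = 2.2222 > 1, so every player's dominant strategy flips to full contribution.
At the Nash equilibrium everyone contributes 55. Group total payoff = 9 × (55 × 0.91 + 1.8 × 55) = 1341.45.

1341.45 dollars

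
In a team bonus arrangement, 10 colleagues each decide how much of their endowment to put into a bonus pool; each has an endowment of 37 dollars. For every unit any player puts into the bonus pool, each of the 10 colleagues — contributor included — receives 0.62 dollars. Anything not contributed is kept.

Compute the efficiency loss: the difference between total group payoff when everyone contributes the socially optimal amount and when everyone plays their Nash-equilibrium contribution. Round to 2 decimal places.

The private return per contributed unit is 0.62 < 1, so contributing 0 is dominant for every player. At the Nash equilibrium everyone keeps their 37, and the group total is 10 × 37 = 370.
Each contributed unit returns 6.200 to the group as a whole (0.62 to each of 10 players), which exceeds 1, so the social optimum is full contribution: group total = 6.200 × 370 = 2294.00.
Efficiency loss = 2294.00 − 370 = 1924.00.

1924.00 dollars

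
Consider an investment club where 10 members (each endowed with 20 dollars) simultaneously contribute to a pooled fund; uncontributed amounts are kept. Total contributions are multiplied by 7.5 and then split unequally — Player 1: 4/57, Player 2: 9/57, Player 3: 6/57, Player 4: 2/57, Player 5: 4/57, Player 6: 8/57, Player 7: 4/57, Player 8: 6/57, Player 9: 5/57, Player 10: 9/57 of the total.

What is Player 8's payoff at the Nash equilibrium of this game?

Player j's private return per contributed unit is 7.5 × (j's share). Contributing is weakly dominant for j when that share is at least 1/7.5 = 0.1333, and contributing 0 is dominant otherwise.
Player 2, Player 6 and Player 10 are above the threshold, contributing 20 each; the remaining 7 contribute 0. Total contributed: 60.
Player 8 keeps 20 and receives 7.5 × 60 × 6/57 = 47.37 from the pooled fund, for a payoff of 67.37.

67.37 dollars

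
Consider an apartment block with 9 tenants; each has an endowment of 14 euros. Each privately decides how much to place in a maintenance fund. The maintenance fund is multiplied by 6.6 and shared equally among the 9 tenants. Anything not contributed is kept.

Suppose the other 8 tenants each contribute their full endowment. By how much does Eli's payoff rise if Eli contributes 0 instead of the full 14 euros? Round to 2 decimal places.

3.73 euros

Switching from a contribution of 14 to 0 lets Eli keep an extra 14 euros, but lowers the maintenance fund by 14, which costs Eli their own share of that drop: 6.6/9 × 14 = 10.27.
Net gain = 14 − 10.27 = 3.73. The private return per contributed unit (0.7333) is below 1, so free-riding is indeed the best response regardless of what the others do.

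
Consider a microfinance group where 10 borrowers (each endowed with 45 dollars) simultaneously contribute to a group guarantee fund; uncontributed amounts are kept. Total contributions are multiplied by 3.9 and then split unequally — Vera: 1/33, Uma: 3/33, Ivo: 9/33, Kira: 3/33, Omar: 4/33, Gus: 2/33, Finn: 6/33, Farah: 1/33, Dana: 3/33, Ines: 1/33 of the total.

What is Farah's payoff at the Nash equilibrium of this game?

50.32 dollars

A player with share s gets back 3.9·s per unit contributed, so full contribution is dominant for anyone with s > 1/3.9 = 0.2564 and zero contribution is dominant for anyone below.
The only share above 0.2564 is Ivo's 9/33, contributing 45; the remaining 9 contribute 0. Total contributed: 45.
Farah keeps 45 and receives 3.9 × 45 × 1/33 = 5.32 from the group guarantee fund, for a payoff of 50.32.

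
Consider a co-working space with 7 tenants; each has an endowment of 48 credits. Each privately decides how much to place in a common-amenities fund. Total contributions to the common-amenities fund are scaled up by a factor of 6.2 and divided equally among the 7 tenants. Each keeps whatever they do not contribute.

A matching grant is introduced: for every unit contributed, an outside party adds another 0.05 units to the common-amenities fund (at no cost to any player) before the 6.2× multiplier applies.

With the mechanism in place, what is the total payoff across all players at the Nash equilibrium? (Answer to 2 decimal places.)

336.00 credits

With the mechanism, a contributed unit returns 6.2 × 1.05 / 7 = 0.9300 per unit of net cost — still below 1 — so contributing 0 remains dominant for every player.
Everyone keeps their endowment and the group total is 7 × 48 = 336.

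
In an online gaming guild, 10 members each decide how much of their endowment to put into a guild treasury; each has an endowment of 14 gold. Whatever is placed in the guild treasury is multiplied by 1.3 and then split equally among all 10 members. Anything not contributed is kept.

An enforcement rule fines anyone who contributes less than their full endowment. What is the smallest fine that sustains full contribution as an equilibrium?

Given the others contribute fully, the best deviation is to contribute 0 (any partial contribution still incurs the fine and gives up units whose private return 0.1300 is below 1).
Deviating from 14 to 0 saves 14 gold but forfeits the deviator's share of the drop in the guild treasury: 1.3/10 × 14 = 1.82.
So the deviation gain is 14 − 1.82 = 12.18, and the fine must be at least 12.18 gold to wipe it out.

12.18 gold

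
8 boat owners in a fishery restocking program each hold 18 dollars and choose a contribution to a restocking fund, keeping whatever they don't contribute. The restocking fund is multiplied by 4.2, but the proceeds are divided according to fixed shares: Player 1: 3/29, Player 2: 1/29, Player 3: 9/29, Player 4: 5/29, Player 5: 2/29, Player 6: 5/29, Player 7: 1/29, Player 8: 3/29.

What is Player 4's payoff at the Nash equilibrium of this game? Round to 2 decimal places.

31.03 dollars

A player with share s gets back 4.2·s per unit contributed, so full contribution is dominant for anyone with s > 1/4.2 = 0.2381 and zero contribution is dominant for anyone below.
The only share above 0.2381 is Player 3's 9/29, contributing 18; the remaining 7 contribute 0. Total contributed: 18.
Player 4 keeps 18 and receives 4.2 × 18 × 5/29 = 13.03 from the restocking fund, for a payoff of 31.03.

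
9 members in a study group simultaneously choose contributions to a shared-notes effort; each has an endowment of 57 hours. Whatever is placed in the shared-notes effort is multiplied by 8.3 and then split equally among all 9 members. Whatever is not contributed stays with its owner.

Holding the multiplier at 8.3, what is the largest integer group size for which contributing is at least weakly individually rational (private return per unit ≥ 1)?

8

Private return per unit is 8.3/(group size), which is ≥ 1 whenever the group size is ≤ 8.3.
The largest such integer is 8.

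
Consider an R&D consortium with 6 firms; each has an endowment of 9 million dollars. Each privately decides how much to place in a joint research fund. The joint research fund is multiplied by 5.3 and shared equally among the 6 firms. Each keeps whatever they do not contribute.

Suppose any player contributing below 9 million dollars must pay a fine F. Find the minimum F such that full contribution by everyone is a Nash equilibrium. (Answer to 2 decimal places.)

1.05 million dollars

Given the others contribute fully, the best deviation is to contribute 0 (any partial contribution still incurs the fine and gives up units whose private return 0.8833 is below 1).
Deviating from 9 to 0 saves 9 million dollars but forfeits the deviator's share of the drop in the joint research fund: 5.3/6 × 9 = 7.95.
So the deviation gain is 9 − 7.95 = 1.05, and the fine must be at least 1.05 million dollars to wipe it out.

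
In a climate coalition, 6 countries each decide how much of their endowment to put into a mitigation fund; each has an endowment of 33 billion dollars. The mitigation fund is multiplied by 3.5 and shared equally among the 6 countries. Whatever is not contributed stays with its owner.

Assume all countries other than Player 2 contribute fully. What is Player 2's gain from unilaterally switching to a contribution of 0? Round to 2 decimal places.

13.75 billion dollars

Switching from a contribution of 33 to 0 lets Player 2 keep an extra 33 billion dollars, but lowers the mitigation fund by 33, which costs Player 2 their own share of that drop: 3.5/6 × 33 = 19.25.
Net gain = 33 − 19.25 = 13.75. The private return per contributed unit (0.5833) is below 1, so free-riding is indeed the best response regardless of what the others do.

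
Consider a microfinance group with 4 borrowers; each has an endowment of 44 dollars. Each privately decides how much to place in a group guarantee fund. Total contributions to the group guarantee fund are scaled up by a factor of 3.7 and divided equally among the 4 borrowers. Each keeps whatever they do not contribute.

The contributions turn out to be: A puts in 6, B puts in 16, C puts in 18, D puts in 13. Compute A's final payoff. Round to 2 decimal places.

Total contributed: 6 + 16 + 18 + 13 = 53.
Each receives 3.7 × 53 / 4 = 49.03 from the group guarantee fund.
A keeps 44 − 6 = 38, so A's payoff is 38 + 49.03 = 87.03.

87.03 dollars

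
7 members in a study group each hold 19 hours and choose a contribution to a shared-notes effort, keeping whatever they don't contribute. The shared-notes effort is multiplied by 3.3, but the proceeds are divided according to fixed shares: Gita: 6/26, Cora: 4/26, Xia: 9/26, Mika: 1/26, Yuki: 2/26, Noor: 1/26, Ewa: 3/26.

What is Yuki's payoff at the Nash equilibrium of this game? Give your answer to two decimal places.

Player j's private return per contributed unit is 3.3 × (j's share). Contributing is weakly dominant for j when that share is at least 1/3.3 = 0.3030, and contributing 0 is dominant otherwise.
Xia alone (share 9/26) is above the threshold, contributing 19; the remaining 6 contribute 0. Total contributed: 19.
Yuki keeps 19 and receives 3.3 × 19 × 2/26 = 4.82 from the shared-notes effort, for a payoff of 23.82.

23.82 hours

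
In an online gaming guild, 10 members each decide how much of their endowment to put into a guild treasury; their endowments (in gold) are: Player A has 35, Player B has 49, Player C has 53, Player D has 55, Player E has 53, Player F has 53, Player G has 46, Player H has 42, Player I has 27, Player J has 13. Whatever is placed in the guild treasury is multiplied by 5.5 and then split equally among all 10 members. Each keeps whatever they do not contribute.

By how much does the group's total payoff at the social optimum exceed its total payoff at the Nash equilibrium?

1917.00 gold

The private return per contributed unit is 5.5/10 = 0.5500 < 1 for every player regardless of endowment, so the Nash equilibrium is zero contribution and the group total is Σ E_j = 35 + 49 + 53 + 55 + 53 + 53 + 46 + 42 + 27 + 13 = 426.
Each contributed unit returns 5.500 to the group, so the social optimum is full contribution by everyone: group total = 5.500 × 426 = 2343.00.
Efficiency loss = (5.500 − 1) × 426 = 1917.00.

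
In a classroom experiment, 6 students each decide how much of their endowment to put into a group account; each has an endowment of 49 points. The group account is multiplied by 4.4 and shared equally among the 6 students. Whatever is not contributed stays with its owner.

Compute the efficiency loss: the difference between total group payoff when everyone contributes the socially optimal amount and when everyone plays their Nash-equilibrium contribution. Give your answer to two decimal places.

999.60 points

Each contributed unit returns 4.4/6 = 0.7333 to its contributor — below 1 — so contributing 0 is dominant for every player. At the Nash equilibrium everyone keeps their 49, and the group total is 6 × 49 = 294.
Each contributed unit returns 4.400 to the group as a whole (0.7333 to each of 6 players), which exceeds 1, so the social optimum is full contribution: group total = 4.400 × 294 = 1293.60.
Efficiency loss = 1293.60 − 294 = 999.60.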